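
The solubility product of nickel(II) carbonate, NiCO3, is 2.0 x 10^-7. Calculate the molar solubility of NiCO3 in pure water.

s = 4.5e-4 M

NiCO3(s) <=> Ni^2+ + CO3^2-
Ksp = [Ni^2+][CO3^2-]
Let s = molar solubility. Then [Ni^2+] = s and [CO3^2-] = s.
Ksp = (s)(s) = s^2
s = (2.0 x 10^-7)^(1/2) = 4.5 × 10^-4 M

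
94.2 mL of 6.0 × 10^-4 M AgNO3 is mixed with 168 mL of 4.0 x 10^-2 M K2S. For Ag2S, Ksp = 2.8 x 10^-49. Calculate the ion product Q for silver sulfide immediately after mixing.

Total volume = 94.2 + 168 = 262.2 mL.
[Ag^+] = 6.0 × 10^-4 × (94.2/262.2) = 2.16 × 10^-4 M
[S^2-] = 4.0 × 10^-2 × (168/262.2) = 2.56 × 10^-2 M
Ag2S(s) ⇌ 2 Ag^+(aq) + S^2-(aq), so Q = [Ag^+]^2[S^2-]
Q = (2.16 × 10^-4)^2(2.56 × 10^-2) = 1.2 × 10^-9
Q > Ksp, so Ag2S will precipitate.

Q = 1.2 x 10^-9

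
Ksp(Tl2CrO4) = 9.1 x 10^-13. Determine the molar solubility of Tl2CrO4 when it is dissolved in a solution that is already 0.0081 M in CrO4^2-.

Tl2CrO4(s) <=> 2 Tl^+ + CrO4^2-
Ksp = [Tl^+]^2[CrO4^2-]
If s mol/L dissolves here, [Tl^+] = 2s, [CrO4^2-] = 0.0081 + s ≈ 0.0081 (since the CrO4^2- already present dominates).
Ksp ≈ (2s)^2 × 0.0081
s = 5.3 × 10^-6 M
Check: s = 5.3 x 10^-6 ≪ 0.0081, so the approximation is valid.

s ≈ 5.3 × 10^-6 M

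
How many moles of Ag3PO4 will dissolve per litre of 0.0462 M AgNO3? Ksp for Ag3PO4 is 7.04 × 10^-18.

Ag3PO4(s) ⇌ 3 Ag^+(aq) + PO4^3-(aq)
Ksp = [Ag^+]^3[PO4^3-]
Let s be the molar solubility in this solution. [Ag^+] = 0.0462 + 3s ≈ 0.0462, [PO4^3-] = s (since Ag^+ from AgNO3 dominates).
Ksp ≈ (0.0462)^3 × s
s = 7.14 × 10^-14 M
Check: 3s = 2.1 × 10^-13 ≪ 0.0462, so the approximation is valid.

s ≈ 7.14 × 10^-14 M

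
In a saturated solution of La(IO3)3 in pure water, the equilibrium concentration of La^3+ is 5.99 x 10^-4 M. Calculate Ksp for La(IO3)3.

Ksp = 3.48 × 10^-12

La(IO3)3(s) <=> La^3+ + 3 IO3^-
Stoichiometry gives [IO3^-] = (3/1)[La^3+] = 1.797 × 10^-3 M.
Ksp = [La^3+][IO3^-]^3
Ksp = 5.99 x 10^-4 × (1.797 × 10^-3)^3 = 3.48 × 10^-12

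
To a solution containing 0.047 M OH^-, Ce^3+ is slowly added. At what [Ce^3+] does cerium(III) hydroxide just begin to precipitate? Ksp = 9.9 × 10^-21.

[Ce^3+] ≈ 9.5 × 10^-17 M

Ce(OH)3(s) <=> Ce^3+(aq) + 3 OH^-(aq)
Ksp = [Ce^3+][OH^-]^3
Precipitation begins when Q = Ksp. With [OH^-] = 0.047 M:
9.9 × 10^-21 = (0.047)^3 × [Ce^3+]
[Ce^3+] = (9.9 × 10^-21 / 1.04 × 10^-4) = 9.5 x 10^-17 M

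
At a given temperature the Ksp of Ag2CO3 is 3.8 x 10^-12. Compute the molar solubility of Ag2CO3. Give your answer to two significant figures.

9.8e-5 M

Ag2CO3(s) ⇌ 2 Ag^+ + CO3^2-
Ksp = [Ag^+]^2[CO3^2-]
If s mol/L of Ag2CO3 dissolves, [Ag^+] = 2s and [CO3^2-] = s.
Ksp = (2s)^2s = 4s^3
s = (3.8 x 10^-12 / 4)^(1/3) = 9.8 x 10^-5 M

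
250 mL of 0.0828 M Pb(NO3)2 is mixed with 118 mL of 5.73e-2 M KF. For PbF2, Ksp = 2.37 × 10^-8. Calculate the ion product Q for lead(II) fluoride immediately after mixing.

Total volume = 250 + 118 = 368 mL.
[Pb^2+] = 8.28 x 10^-2 × (250/368) = 5.625 × 10^-2 M
[F^-] = 5.73 x 10^-2 × (118/368) = 1.837 × 10^-2 M
PbF2(s) ⇌ Pb^2+(aq) + 2 F^-(aq), so Q = [Pb^2+][F^-]^2
Q = (5.625 × 10^-2)(1.837 × 10^-2)^2 = 1.90 x 10^-5
Q > Ksp, so PbF2 will precipitate.

1.90e-5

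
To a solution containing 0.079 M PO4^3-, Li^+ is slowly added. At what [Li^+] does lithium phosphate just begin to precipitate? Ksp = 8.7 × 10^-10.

2.2 × 10^-3 M

Li3PO4(s) ⇌ 3 Li^+(aq) + PO4^3-(aq)
Ksp = [Li^+]^3[PO4^3-]
Precipitation begins when Q = Ksp. With [PO4^3-] = 0.079 M:
8.7 × 10^-10 = (0.079) × [Li^+]^3
[Li^+] = (8.7 × 10^-10 / 7.9 x 10^-2)^(1/3) = 2.2 × 10^-3 M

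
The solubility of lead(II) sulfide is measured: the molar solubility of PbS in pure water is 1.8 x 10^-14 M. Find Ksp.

3.2 × 10^-28

PbS(s) ⇌ Pb^2+ + S^2-
Let s = molar solubility. Then [Pb^2+] = s and [S^2-] = s.
Ksp = [Pb^2+][S^2-]
Ksp = (s)(s) = s^2
Ksp = (1.8 x 10^-14)^2 = 3.2 × 10^-28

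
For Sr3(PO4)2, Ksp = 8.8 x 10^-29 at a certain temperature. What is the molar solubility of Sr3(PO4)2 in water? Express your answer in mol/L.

Sr3(PO4)2(s) <=> 3 Sr^2+(aq) + 2 PO4^3-(aq)
Ksp = [Sr^2+]^3[PO4^3-]^2
For each mole of Sr3(PO4)2 that dissolves: [Sr^2+] = 3s, [PO4^3-] = 2s.
Ksp = (3s)^3(2s)^2 = 108s^5
Solving, s = (8.8 x 10^-29/108)^(1/5) = 9.6 x 10^-7 M

s ≈ 9.6 × 10^-7 M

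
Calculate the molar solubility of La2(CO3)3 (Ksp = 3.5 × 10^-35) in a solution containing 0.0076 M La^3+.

2.8e-11 M

La2(CO3)3(s) ⇌ 2 La^3+ + 3 CO3^2-
Ksp = [La^3+]^2[CO3^2-]^3
Let s = moles of La2(CO3)3 that dissolve per litre. [La^3+] = 0.0076 + 2s ≈ 0.0076, [CO3^2-] = 3s (common-ion effect: La^3+ is already 0.0076 M).
Ksp ≈ (0.0076)^2 × (3s)^3
s = 2.8 x 10^-11 M
Check: 2s = 5.6 x 10^-11 ≪ 0.0076, so the approximation is valid.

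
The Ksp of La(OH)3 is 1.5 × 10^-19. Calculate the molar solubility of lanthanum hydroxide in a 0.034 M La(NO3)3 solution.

5.5 × 10^-7 M

La(OH)3(s) ⇌ La^3+(aq) + 3 OH^-(aq)
Ksp = [La^3+][OH^-]^3
Let s be the molar solubility in this solution. [La^3+] = 0.034 + s ≈ 0.034, [OH^-] = 3s (common-ion effect: La^3+ is already 0.034 M).
Ksp ≈ 0.034 × (3s)^3
s = 5.5 × 10^-7 M
Check: s = 5.5 × 10^-7 ≪ 0.034, so the approximation is valid.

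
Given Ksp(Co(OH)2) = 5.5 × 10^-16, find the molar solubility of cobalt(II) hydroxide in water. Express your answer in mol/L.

s = 5.2e-6 M

Co(OH)2(s) ⇌ Co^2+ + 2 OH^-
Ksp = [Co^2+][OH^-]^2
If s mol/L of Co(OH)2 dissolves, [Co^2+] = s and [OH^-] = 2s.
So Ksp = s × (2s)^2 = 4s^3
s^3 = 5.5 × 10^-16 / 4, so s = 5.2 × 10^-6 M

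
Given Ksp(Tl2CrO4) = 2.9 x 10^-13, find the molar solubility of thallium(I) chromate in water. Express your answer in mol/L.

s ≈ 4.2 x 10^-5 M

Tl2CrO4(s) <=> 2 Tl^+ + CrO4^2-
Ksp = [Tl^+]^2[CrO4^2-]
If s mol/L of Tl2CrO4 dissolves, [Tl^+] = 2s and [CrO4^2-] = s.
So Ksp = (2s)^2 × s = 4s^3
s^3 = 2.9 x 10^-13 / 4, so s = 4.2 x 10^-5 M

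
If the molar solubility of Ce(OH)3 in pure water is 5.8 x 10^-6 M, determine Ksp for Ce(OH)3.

Ce(OH)3(s) ⇌ Ce^3+(aq) + 3 OH^-(aq)
With molar solubility s: [Ce^3+] = s, [OH^-] = 3s.
Ksp = [Ce^3+][OH^-]^3
Substituting: Ksp = s(3s)^3 = 27s^4
Ksp = 27 × (5.8 x 10^-6)^4 = 3.1 × 10^-20

Ksp ≈ 3.1e-20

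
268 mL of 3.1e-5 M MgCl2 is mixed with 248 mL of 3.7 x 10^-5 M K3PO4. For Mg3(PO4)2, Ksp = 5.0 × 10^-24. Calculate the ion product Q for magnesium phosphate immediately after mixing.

1.3 × 10^-24

Total volume = 268 + 248 = 516 mL.
[Mg^2+] = 3.1 × 10^-5 × (268/516) = 1.61 × 10^-5 M
[PO4^3-] = 3.7 × 10^-5 × (248/516) = 1.78 x 10^-5 M
Mg3(PO4)2(s) ⇌ 3 Mg^2+(aq) + 2 PO4^3-(aq), so Q = [Mg^2+]^3[PO4^3-]^2
Q = (1.61 x 10^-5)^3(1.78 × 10^-5)^2 = 1.3 × 10^-24
Q < Ksp, so no precipitate of Mg3(PO4)2 forms.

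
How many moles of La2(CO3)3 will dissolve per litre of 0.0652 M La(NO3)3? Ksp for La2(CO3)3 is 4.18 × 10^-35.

7.14e-12 M

La2(CO3)3(s) ⇌ 2 La^3+ + 3 CO3^2-
Ksp = [La^3+]^2[CO3^2-]^3
Let s = moles of La2(CO3)3 that dissolve per litre. [La^3+] = 0.0652 + 2s ≈ 0.0652, [CO3^2-] = 3s (since La^3+ from La(NO3)3 dominates).
Ksp ≈ (0.0652)^2 × (3s)^3
s = 7.14 x 10^-12 M
Check: 2s = 1.4 × 10^-11 ≪ 0.0652, so the approximation is valid.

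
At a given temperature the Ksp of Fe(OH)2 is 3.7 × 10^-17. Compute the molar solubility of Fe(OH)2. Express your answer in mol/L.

s ≈ 2.1 × 10^-6 M

Fe(OH)2(s) ⇌ Fe^2+ + 2 OH^-
Ksp = [Fe^2+][OH^-]^2
If s mol/L of Fe(OH)2 dissolves, [Fe^2+] = s and [OH^-] = 2s.
So Ksp = s × (2s)^2 = 4s^3
s = (3.7 × 10^-17 / 4)^(1/3) = 2.1 x 10^-6 M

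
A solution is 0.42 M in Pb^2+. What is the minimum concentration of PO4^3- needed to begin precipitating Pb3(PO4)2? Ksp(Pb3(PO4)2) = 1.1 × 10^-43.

Pb3(PO4)2(s) <=> 3 Pb^2+ + 2 PO4^3-
Ksp = [Pb^2+]^3[PO4^3-]^2
Precipitation begins when Q = Ksp. With [Pb^2+] = 0.42 M:
1.1 × 10^-43 = (0.42)^3 × [PO4^3-]^2
[PO4^3-] = (1.1 × 10^-43 / 7.41 × 10^-2)^(1/2) = 1.2 × 10^-21 M

1.2 × 10^-21 M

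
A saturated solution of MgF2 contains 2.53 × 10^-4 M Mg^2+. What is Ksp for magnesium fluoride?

Ksp ≈ 6.48 x 10^-11

MgF2(s) ⇌ Mg^2+(aq) + 2 F^-(aq)
Stoichiometry gives [F^-] = (2/1)[Mg^2+] = 5.060 × 10^-4 M.
Ksp = [Mg^2+][F^-]^2
Ksp = 2.53 x 10^-4 × (5.060 x 10^-4)^2 = 6.48 × 10^-11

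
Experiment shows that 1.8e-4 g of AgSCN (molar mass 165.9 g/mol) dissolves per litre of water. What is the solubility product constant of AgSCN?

1.2e-12

Molar solubility s = (1.8 x 10^-4 g/L) / (165.9 g/mol) = 1.08 × 10^-6 M.
AgSCN(s) <=> Ag^+(aq) + SCN^-(aq)
Let s = molar solubility. Then [Ag^+] = s and [SCN^-] = s.
Ksp = [Ag^+][SCN^-]
Ksp = s^2
With s = 1.08 × 10^-6: Ksp = 1.2 × 10^-12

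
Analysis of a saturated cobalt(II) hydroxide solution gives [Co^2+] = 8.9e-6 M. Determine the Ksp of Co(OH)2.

Co(OH)2(s) ⇌ Co^2+ + 2 OH^-
Stoichiometry gives [OH^-] = (2/1)[Co^2+] = 1.78 x 10^-5 M.
Ksp = [Co^2+][OH^-]^2
Ksp = 8.9 × 10^-6 × (1.78 × 10^-5)^2 = 2.8 x 10^-15

Ksp ≈ 2.8 × 10^-15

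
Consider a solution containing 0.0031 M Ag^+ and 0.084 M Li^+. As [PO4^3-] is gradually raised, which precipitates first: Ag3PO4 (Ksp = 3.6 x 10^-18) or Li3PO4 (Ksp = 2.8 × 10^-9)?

Ag3PO4

Precipitation of each salt starts when its ion product equals its Ksp.
For Ag3PO4: 3.6 x 10^-18 = (0.0031)^3 × [PO4^3-]  ⇒  [PO4^3-] = 1.2 × 10^-10 M.
For Li3PO4: 2.8 × 10^-9 = (0.084)^3 × [PO4^3-]  ⇒  [PO4^3-] = 4.7 x 10^-6 M.
The salt with the lower threshold [PO4^3-] precipitates first: Ag3PO4.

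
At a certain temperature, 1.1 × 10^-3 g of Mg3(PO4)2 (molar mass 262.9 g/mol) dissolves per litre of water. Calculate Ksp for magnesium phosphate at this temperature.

Molar solubility s = (1.1 × 10^-3 g/L) / (262.9 g/mol) = 4.18 × 10^-6 M.
Mg3(PO4)2(s) ⇌ 3 Mg^2+ + 2 PO4^3-
Let s = molar solubility. Then [Mg^2+] = 3s and [PO4^3-] = 2s.
Ksp = [Mg^2+]^3[PO4^3-]^2
So Ksp = (3s)^3 × (2s)^2 = 108s^5
Ksp = 108 × (4.18 × 10^-6)^5 = 1.4 × 10^-25

Ksp = 1.4 × 10^-25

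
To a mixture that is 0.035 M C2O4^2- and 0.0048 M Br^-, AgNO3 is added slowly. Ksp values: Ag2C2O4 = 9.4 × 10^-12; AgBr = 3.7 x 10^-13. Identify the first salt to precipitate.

AgBr

Precipitation of each salt starts when its ion product equals its Ksp.
For Ag2C2O4: 9.4 × 10^-12 = 0.035 × [Ag^+]^2  ⇒  [Ag^+] = 1.6 x 10^-5 M.
For AgBr: 3.7 x 10^-13 = 0.0048 × [Ag^+]  ⇒  [Ag^+] = 7.7 × 10^-11 M.
The salt with the lower threshold [Ag^+] precipitates first: AgBr.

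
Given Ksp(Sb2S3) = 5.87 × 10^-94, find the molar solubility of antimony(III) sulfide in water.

Sb2S3(s) ⇌ 2 Sb^3+ + 3 S^2-
Ksp = [Sb^3+]^2[S^2-]^3
For each mole of Sb2S3 that dissolves: [Sb^3+] = 2s, [S^2-] = 3s.
Ksp = (2s)^2(3s)^3 = 108s^5
Solving, s = (5.87 × 10^-94/108)^(1/5) = 8.85 × 10^-20 M

s = 8.85e-20 M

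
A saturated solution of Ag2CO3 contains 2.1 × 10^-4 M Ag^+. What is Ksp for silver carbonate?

4.6e-12

Ag2CO3(s) <=> 2 Ag^+(aq) + CO3^2-(aq)
Stoichiometry gives [CO3^2-] = (1/2)[Ag^+] = 1.05 x 10^-4 M.
Ksp = [Ag^+]^2[CO3^2-]
Ksp = (2.1 x 10^-4)^2 × 1.05 × 10^-4 = 4.6 x 10^-12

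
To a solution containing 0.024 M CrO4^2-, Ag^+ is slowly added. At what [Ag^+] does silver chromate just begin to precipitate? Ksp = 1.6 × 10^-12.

[Ag^+] ≈ 8.2 × 10^-6 M

Ag2CrO4(s) <=> 2 Ag^+ + CrO4^2-
Ksp = [Ag^+]^2[CrO4^2-]
Precipitation begins when Q = Ksp. With [CrO4^2-] = 0.024 M:
1.6 × 10^-12 = (0.024) × [Ag^+]^2
[Ag^+] = (1.6 × 10^-12 / 2.4 × 10^-2)^(1/2) = 8.2 × 10^-6 M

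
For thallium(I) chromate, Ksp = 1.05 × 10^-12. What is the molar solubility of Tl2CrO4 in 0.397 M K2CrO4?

s = 8.13 x 10^-7 M

Tl2CrO4(s) <=> 2 Tl^+(aq) + CrO4^2-(aq)
Ksp = [Tl^+]^2[CrO4^2-]
Let s be the molar solubility in this solution. [Tl^+] = 2s, [CrO4^2-] = 0.397 + s ≈ 0.397 (since CrO4^2- from K2CrO4 dominates).
Ksp ≈ (2s)^2 × 0.397
s = 8.13 × 10^-7 M
Check: s = 8.1 × 10^-7 ≪ 0.397, so the approximation is valid.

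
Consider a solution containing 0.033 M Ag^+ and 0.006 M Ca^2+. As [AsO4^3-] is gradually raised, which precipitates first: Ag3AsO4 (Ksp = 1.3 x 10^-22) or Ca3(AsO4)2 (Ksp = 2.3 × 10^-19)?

Precipitation of each salt starts when its ion product equals its Ksp.
For Ag3AsO4: 1.3 x 10^-22 = (0.033)^3 × [AsO4^3-]  ⇒  [AsO4^3-] = 3.6 × 10^-18 M.
For Ca3(AsO4)2: 2.3 × 10^-19 = (0.006)^3 × [AsO4^3-]^2  ⇒  [AsO4^3-] = 1.0 × 10^-6 M.
The salt with the lower threshold [AsO4^3-] precipitates first: Ag3AsO4.

Ag3AsO4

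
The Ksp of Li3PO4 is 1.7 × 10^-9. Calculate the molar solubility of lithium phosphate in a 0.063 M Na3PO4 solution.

Li3PO4(s) <=> 3 Li^+ + PO4^3-
Ksp = [Li^+]^3[PO4^3-]
Let s be the molar solubility in this solution. [Li^+] = 3s, [PO4^3-] = 0.063 + s ≈ 0.063 (since PO4^3- from Na3PO4 dominates).
Ksp ≈ (3s)^3 × 0.063
s = 1.0 × 10^-3 M
Check: s = 1.0 × 10^-3 ≪ 0.063, so the approximation is valid.

s ≈ 1.0 × 10^-3 M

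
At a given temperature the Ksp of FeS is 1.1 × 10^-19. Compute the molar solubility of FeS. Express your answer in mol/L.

FeS(s) <=> Fe^2+ + S^2-
Ksp = [Fe^2+][S^2-]
For each mole of FeS that dissolves: [Fe^2+] = s, [S^2-] = s.
Ksp = s × s = s^2
s = (1.1 × 10^-19)^(1/2) = 3.3 x 10^-10 M

s ≈ 3.3 × 10^-10 M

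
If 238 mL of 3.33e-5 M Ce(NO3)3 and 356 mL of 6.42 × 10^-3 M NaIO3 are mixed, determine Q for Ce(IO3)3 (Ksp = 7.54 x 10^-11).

Total volume = 238 + 356 = 594 mL.
[Ce^3+] = 3.33 × 10^-5 × (238/594) = 1.334 × 10^-5 M
[IO3^-] = 6.42 x 10^-3 × (356/594) = 3.848 x 10^-3 M
Ce(IO3)3(s) <=> Ce^3+ + 3 IO3^-, so Q = [Ce^3+][IO3^-]^3
Q = (1.334 × 10^-5)(3.848 × 10^-3)^3 = 7.60 × 10^-13
Q < Ksp, so no precipitate of Ce(IO3)3 forms.

Q = 7.60e-13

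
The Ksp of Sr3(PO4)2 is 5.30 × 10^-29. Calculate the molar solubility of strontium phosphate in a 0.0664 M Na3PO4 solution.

7.64 x 10^-10 M

Sr3(PO4)2(s) <=> 3 Sr^2+ + 2 PO4^3-
Ksp = [Sr^2+]^3[PO4^3-]^2
Let s = moles of Sr3(PO4)2 that dissolve per litre. [Sr^2+] = 3s, [PO4^3-] = 0.0664 + 2s ≈ 0.0664 (common-ion effect: PO4^3- is already 0.0664 M).
Ksp ≈ (3s)^3 × (0.0664)^2
s = 7.64 × 10^-10 M
Check: 2s = 1.5 × 10^-9 ≪ 0.0664, so the approximation is valid.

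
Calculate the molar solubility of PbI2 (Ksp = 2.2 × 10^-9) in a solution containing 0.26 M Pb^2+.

PbI2(s) ⇌ Pb^2+ + 2 I^-
Ksp = [Pb^2+][I^-]^2
If s mol/L dissolves here, [Pb^2+] = 0.26 + s ≈ 0.26, [I^-] = 2s (common-ion effect: Pb^2+ is already 0.26 M).
Ksp ≈ 0.26 × (2s)^2
s = 4.6 x 10^-5 M
Check: s = 4.6 x 10^-5 ≪ 0.26, so the approximation is valid.

s ≈ 4.6 × 10^-5 M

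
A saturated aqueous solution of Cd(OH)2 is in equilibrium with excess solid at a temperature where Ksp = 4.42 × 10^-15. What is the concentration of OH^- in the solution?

2.07 × 10^-5 M

Cd(OH)2(s) <=> Cd^2+(aq) + 2 OH^-(aq)
Ksp = [Cd^2+][OH^-]^2
If s mol/L of Cd(OH)2 dissolves, [Cd^2+] = s and [OH^-] = 2s.
Ksp = s(2s)^2 = 4s^3
s^3 = 4.42 × 10^-15 / 4, so s = 1.034 x 10^-5 M
[OH^-] = 2s = 2.07 × 10^-5 M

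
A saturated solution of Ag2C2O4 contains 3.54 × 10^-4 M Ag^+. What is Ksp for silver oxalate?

Ag2C2O4(s) ⇌ 2 Ag^+ + C2O4^2-
Stoichiometry gives [C2O4^2-] = (1/2)[Ag^+] = 1.770 × 10^-4 M.
Ksp = [Ag^+]^2[C2O4^2-]
Ksp = (3.54 × 10^-4)^2 × 1.770 × 10^-4 = 2.22 × 10^-11

Ksp = 2.22 × 10^-11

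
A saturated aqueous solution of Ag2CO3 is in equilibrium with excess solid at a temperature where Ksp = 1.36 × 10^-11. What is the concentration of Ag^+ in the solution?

Ag2CO3(s) ⇌ 2 Ag^+ + CO3^2-
Ksp = [Ag^+]^2[CO3^2-]
With molar solubility s: [Ag^+] = 2s, [CO3^2-] = s.
So Ksp = (2s)^2 × s = 4s^3
s = (1.36 × 10^-11 / 4)^(1/3) = 1.504 × 10^-4 M
[Ag^+] = 2s = 3.01 x 10^-4 M

[Ag^+] ≈ 3.01e-4 M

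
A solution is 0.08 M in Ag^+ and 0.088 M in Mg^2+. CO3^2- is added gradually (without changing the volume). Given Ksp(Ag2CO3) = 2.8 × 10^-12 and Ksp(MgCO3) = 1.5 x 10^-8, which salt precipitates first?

Each salt begins to precipitate when Q = Ksp, i.e. when [CO3^2-] reaches its threshold.
For Ag2CO3: 2.8 × 10^-12 = (0.08)^2 × [CO3^2-]  ⇒  [CO3^2-] = 4.4 × 10^-10 M.
For MgCO3: 1.5 x 10^-8 = 0.088 × [CO3^2-]  ⇒  [CO3^2-] = 1.7 × 10^-7 M.
The salt with the lower threshold [CO3^2-] precipitates first: Ag2CO3.

Ag2CO3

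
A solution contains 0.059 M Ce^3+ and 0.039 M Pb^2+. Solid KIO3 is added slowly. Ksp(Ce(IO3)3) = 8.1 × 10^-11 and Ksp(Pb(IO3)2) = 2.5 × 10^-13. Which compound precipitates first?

Pb(IO3)2

Each salt begins to precipitate when Q = Ksp, i.e. when [IO3^-] reaches its threshold.
For Ce(IO3)3: 8.1 × 10^-11 = 0.059 × [IO3^-]^3  ⇒  [IO3^-] = 1.1 × 10^-3 M.
For Pb(IO3)2: 2.5 × 10^-13 = 0.039 × [IO3^-]^2  ⇒  [IO3^-] = 2.5 × 10^-6 M.
The salt with the lower threshold [IO3^-] precipitates first: Pb(IO3)2.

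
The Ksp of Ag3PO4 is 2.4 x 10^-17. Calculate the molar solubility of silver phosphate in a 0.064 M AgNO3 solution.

s ≈ 9.2 × 10^-14 M

Ag3PO4(s) ⇌ 3 Ag^+(aq) + PO4^3-(aq)
Ksp = [Ag^+]^3[PO4^3-]
Let s = moles of Ag3PO4 that dissolve per litre. [Ag^+] = 0.064 + 3s ≈ 0.064, [PO4^3-] = s (common-ion effect: Ag^+ is already 0.064 M).
Ksp ≈ (0.064)^3 × s
s = 9.2 x 10^-14 M
Check: 3s = 2.7 x 10^-13 ≪ 0.064, so the approximation is valid.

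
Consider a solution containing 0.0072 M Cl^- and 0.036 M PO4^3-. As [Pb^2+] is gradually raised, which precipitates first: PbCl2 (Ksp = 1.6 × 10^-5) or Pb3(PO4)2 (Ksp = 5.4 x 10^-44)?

Pb3(PO4)2

Each salt begins to precipitate when Q = Ksp, i.e. when [Pb^2+] reaches its threshold.
For PbCl2: 1.6 × 10^-5 = (0.0072)^2 × [Pb^2+]  ⇒  [Pb^2+] = 3.1 x 10^-1 M.
For Pb3(PO4)2: 5.4 x 10^-44 = (0.036)^2 × [Pb^2+]^3  ⇒  [Pb^2+] = 3.5 × 10^-14 M.
The salt with the lower threshold [Pb^2+] precipitates first: Pb3(PO4)2.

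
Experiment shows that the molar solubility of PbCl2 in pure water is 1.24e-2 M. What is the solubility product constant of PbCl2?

PbCl2(s) ⇌ Pb^2+ + 2 Cl^-
With molar solubility s: [Pb^2+] = s, [Cl^-] = 2s.
Ksp = [Pb^2+][Cl^-]^2
Ksp = s(2s)^2 = 4s^3
With s = 1.24 x 10^-2: Ksp = 7.63 x 10^-6

Ksp ≈ 7.63 × 10^-6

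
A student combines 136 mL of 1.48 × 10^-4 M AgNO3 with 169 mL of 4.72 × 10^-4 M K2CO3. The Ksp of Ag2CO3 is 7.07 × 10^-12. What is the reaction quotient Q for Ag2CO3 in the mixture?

1.14 × 10^-12

Total volume = 136 + 169 = 305 mL.
[Ag^+] = 1.48 × 10^-4 × (136/305) = 6.599 x 10^-5 M
[CO3^2-] = 4.72 x 10^-4 × (169/305) = 2.615 × 10^-4 M
Ag2CO3(s) <=> 2 Ag^+ + CO3^2-, so Q = [Ag^+]^2[CO3^2-]
Q = (6.599 × 10^-5)^2(2.615 x 10^-4) = 1.14 × 10^-12
Q < Ksp, so no precipitate of Ag2CO3 forms.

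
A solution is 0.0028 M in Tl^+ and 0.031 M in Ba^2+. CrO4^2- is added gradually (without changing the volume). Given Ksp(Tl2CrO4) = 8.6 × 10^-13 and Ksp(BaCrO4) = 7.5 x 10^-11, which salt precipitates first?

BaCrO4

Precipitation of each salt starts when its ion product equals its Ksp.
For Tl2CrO4: 8.6 × 10^-13 = (0.0028)^2 × [CrO4^2-]  ⇒  [CrO4^2-] = 1.1 x 10^-7 M.
For BaCrO4: 7.5 x 10^-11 = 0.031 × [CrO4^2-]  ⇒  [CrO4^2-] = 2.4 x 10^-9 M.
The salt with the lower threshold [CrO4^2-] precipitates first: BaCrO4.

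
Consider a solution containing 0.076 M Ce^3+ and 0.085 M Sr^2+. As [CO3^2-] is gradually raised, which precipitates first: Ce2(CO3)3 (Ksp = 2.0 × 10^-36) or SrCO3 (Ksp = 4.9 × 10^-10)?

Ce2(CO3)3

Precipitation of each salt starts when its ion product equals its Ksp.
For Ce2(CO3)3: 2.0 × 10^-36 = (0.076)^2 × [CO3^2-]^3  ⇒  [CO3^2-] = 7.0 × 10^-12 M.
For SrCO3: 4.9 × 10^-10 = 0.085 × [CO3^2-]  ⇒  [CO3^2-] = 5.8 x 10^-9 M.
The salt with the lower threshold [CO3^2-] precipitates first: Ce2(CO3)3.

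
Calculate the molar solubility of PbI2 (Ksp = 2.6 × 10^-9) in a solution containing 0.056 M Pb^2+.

PbI2(s) ⇌ Pb^2+ + 2 I^-
Ksp = [Pb^2+][I^-]^2
Let s = moles of PbI2 that dissolve per litre. [Pb^2+] = 0.056 + s ≈ 0.056, [I^-] = 2s (common-ion effect: Pb^2+ is already 0.056 M).
Ksp ≈ 0.056 × (2s)^2
s = 1.1 x 10^-4 M
Check: s = 1.1 x 10^-4 ≪ 0.056, so the approximation is valid.

s = 1.1 x 10^-4 M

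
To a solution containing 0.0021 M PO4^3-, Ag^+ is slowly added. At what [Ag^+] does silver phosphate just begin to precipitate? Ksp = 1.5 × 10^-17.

1.9 x 10^-5 M

Ag3PO4(s) ⇌ 3 Ag^+(aq) + PO4^3-(aq)
Ksp = [Ag^+]^3[PO4^3-]
Precipitation begins when Q = Ksp. With [PO4^3-] = 0.0021 M:
1.5 × 10^-17 = (0.0021) × [Ag^+]^3
[Ag^+] = (1.5 × 10^-17 / 2.1 x 10^-3)^(1/3) = 1.9 × 10^-5 M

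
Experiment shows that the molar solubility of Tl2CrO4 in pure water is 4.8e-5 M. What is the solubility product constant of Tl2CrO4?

Tl2CrO4(s) ⇌ 2 Tl^+(aq) + CrO4^2-(aq)
For each mole of Tl2CrO4 that dissolves: [Tl^+] = 2s, [CrO4^2-] = s.
Ksp = [Tl^+]^2[CrO4^2-]
Ksp = (2s)^2s = 4s^3
Ksp = 4 × (4.8 x 10^-5)^3 = 4.4 x 10^-13

Ksp = 4.4 × 10^-13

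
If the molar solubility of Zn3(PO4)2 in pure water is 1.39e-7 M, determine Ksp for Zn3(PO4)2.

Ksp = 5.60e-33

Zn3(PO4)2(s) ⇌ 3 Zn^2+ + 2 PO4^3-
If s mol/L of Zn3(PO4)2 dissolves, [Zn^2+] = 3s and [PO4^3-] = 2s.
Ksp = [Zn^2+]^3[PO4^3-]^2
Ksp = (3s)^3(2s)^2 = 108s^5
Ksp = 108 × (1.39 x 10^-7)^5 = 5.60 × 10^-33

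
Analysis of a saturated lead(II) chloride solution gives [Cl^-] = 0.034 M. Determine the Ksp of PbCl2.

PbCl2(s) <=> Pb^2+(aq) + 2 Cl^-(aq)
Stoichiometry gives [Pb^2+] = (1/2)[Cl^-] = 1.70 × 10^-2 M.
Ksp = [Pb^2+][Cl^-]^2
Ksp = 1.70 x 10^-2 × (3.4 × 10^-2)^2 = 2.0 × 10^-5

2.0 × 10^-5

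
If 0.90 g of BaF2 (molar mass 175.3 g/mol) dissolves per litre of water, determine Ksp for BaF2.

Ksp = 5.4 × 10^-7

Molar solubility s = (9.0 × 10^-1 g/L) / (175.3 g/mol) = 5.13 x 10^-3 M.
BaF2(s) ⇌ Ba^2+ + 2 F^-
Let s = molar solubility. Then [Ba^2+] = s and [F^-] = 2s.
Ksp = [Ba^2+][F^-]^2
So Ksp = s × (2s)^2 = 4s^3
Ksp = 4 × (5.13 x 10^-3)^3 = 5.4 x 10^-7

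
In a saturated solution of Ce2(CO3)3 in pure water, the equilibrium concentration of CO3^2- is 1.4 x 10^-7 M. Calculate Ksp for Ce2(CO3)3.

2.4 x 10^-35

Ce2(CO3)3(s) ⇌ 2 Ce^3+(aq) + 3 CO3^2-(aq)
Stoichiometry gives [Ce^3+] = (2/3)[CO3^2-] = 9.33 × 10^-8 M.
Ksp = [Ce^3+]^2[CO3^2-]^3
Ksp = (9.33 × 10^-8)^2 × (1.4 x 10^-7)^3 = 2.4 × 10^-35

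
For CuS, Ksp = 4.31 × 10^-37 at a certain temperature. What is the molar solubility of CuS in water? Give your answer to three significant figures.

CuS(s) <=> Cu^2+(aq) + S^2-(aq)
Ksp = [Cu^2+][S^2-]
Let s = molar solubility. Then [Cu^2+] = s and [S^2-] = s.
Ksp = s^2
s = (4.31 × 10^-37)^(1/2) = 6.57 × 10^-19 M

s = 6.57 × 10^-19 M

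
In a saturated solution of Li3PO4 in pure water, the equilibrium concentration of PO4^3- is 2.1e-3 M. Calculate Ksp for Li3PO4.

5.3 x 10^-10

Li3PO4(s) <=> 3 Li^+(aq) + PO4^3-(aq)
Stoichiometry gives [Li^+] = (3/1)[PO4^3-] = 6.30 x 10^-3 M.
Ksp = [Li^+]^3[PO4^3-]
Ksp = (6.30 x 10^-3)^3 × 2.1 × 10^-3 = 5.3 × 10^-10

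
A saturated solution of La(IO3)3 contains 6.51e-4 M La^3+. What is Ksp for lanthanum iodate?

Ksp = 4.85 x 10^-12

La(IO3)3(s) ⇌ La^3+ + 3 IO3^-
Stoichiometry gives [IO3^-] = (3/1)[La^3+] = 1.953 × 10^-3 M.
Ksp = [La^3+][IO3^-]^3
Ksp = 6.51 × 10^-4 × (1.953 x 10^-3)^3 = 4.85 x 10^-12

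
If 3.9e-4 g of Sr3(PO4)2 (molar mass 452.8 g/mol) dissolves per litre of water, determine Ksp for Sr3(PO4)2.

Ksp = 5.1e-29

Molar solubility s = (3.9 × 10^-4 g/L) / (452.8 g/mol) = 8.61 x 10^-7 M.
Sr3(PO4)2(s) <=> 3 Sr^2+(aq) + 2 PO4^3-(aq)
If s mol/L of Sr3(PO4)2 dissolves, [Sr^2+] = 3s and [PO4^3-] = 2s.
Ksp = [Sr^2+]^3[PO4^3-]^2
Substituting: Ksp = (3s)^3(2s)^2 = 108s^5
With s = 8.61 × 10^-7: Ksp = 5.1 × 10^-29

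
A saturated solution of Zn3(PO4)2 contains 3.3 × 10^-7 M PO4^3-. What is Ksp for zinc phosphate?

Zn3(PO4)2(s) <=> 3 Zn^2+(aq) + 2 PO4^3-(aq)
Stoichiometry gives [Zn^2+] = (3/2)[PO4^3-] = 4.95 × 10^-7 M.
Ksp = [Zn^2+]^3[PO4^3-]^2
Ksp = (4.95 x 10^-7)^3 × (3.3 × 10^-7)^2 = 1.3 x 10^-32

Ksp = 1.3e-32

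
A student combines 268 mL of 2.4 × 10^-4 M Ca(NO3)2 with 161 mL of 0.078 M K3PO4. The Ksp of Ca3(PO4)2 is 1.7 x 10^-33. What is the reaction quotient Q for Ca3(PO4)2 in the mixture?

2.9e-15

Total volume = 268 + 161 = 429 mL.
[Ca^2+] = 2.4 × 10^-4 × (268/429) = 1.50 × 10^-4 M
[PO4^3-] = 7.8 × 10^-2 × (161/429) = 2.93 × 10^-2 M
Ca3(PO4)2(s) ⇌ 3 Ca^2+ + 2 PO4^3-, so Q = [Ca^2+]^3[PO4^3-]^2
Q = (1.50 x 10^-4)^3(2.93 × 10^-2)^2 = 2.9 x 10^-15
Q > Ksp, so Ca3(PO4)2 will precipitate.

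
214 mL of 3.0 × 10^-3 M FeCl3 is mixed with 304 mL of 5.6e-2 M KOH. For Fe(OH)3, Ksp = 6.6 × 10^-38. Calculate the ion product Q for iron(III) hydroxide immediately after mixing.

Q ≈ 4.4 × 10^-8

Total volume = 214 + 304 = 518 mL.
[Fe^3+] = 3.0 x 10^-3 × (214/518) = 1.24 × 10^-3 M
[OH^-] = 5.6 × 10^-2 × (304/518) = 3.29 × 10^-2 M
Fe(OH)3(s) ⇌ Fe^3+(aq) + 3 OH^-(aq), so Q = [Fe^3+][OH^-]^3
Q = (1.24 x 10^-3)(3.29 × 10^-2)^3 = 4.4 x 10^-8
Q > Ksp, so Fe(OH)3 will precipitate.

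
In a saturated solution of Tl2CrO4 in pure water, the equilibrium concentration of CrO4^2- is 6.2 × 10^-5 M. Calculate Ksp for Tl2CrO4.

Tl2CrO4(s) ⇌ 2 Tl^+(aq) + CrO4^2-(aq)
Stoichiometry gives [Tl^+] = (2/1)[CrO4^2-] = 1.24 x 10^-4 M.
Ksp = [Tl^+]^2[CrO4^2-]
Ksp = (1.24 x 10^-4)^2 × 6.2 x 10^-5 = 9.5 × 10^-13

9.5 x 10^-13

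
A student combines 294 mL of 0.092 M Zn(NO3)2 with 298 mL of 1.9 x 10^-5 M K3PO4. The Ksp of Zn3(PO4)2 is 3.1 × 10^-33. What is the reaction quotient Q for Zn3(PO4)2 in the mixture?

Total volume = 294 + 298 = 592 mL.
[Zn^2+] = 9.2 × 10^-2 × (294/592) = 4.57 × 10^-2 M
[PO4^3-] = 1.9 × 10^-5 × (298/592) = 9.56 × 10^-6 M
Zn3(PO4)2(s) ⇌ 3 Zn^2+ + 2 PO4^3-, so Q = [Zn^2+]^3[PO4^3-]^2
Q = (4.57 x 10^-2)^3(9.56 × 10^-6)^2 = 8.7 × 10^-15
Q > Ksp, so Zn3(PO4)2 will precipitate.

Q ≈ 8.7 × 10^-15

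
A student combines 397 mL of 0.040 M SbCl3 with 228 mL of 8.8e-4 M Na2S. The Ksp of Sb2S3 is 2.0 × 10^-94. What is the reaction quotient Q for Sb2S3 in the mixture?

Q = 2.1 × 10^-14

Total volume = 397 + 228 = 625 mL.
[Sb^3+] = 4.0 × 10^-2 × (397/625) = 2.54 × 10^-2 M
[S^2-] = 8.8 × 10^-4 × (228/625) = 3.21 x 10^-4 M
Sb2S3(s) ⇌ 2 Sb^3+(aq) + 3 S^2-(aq), so Q = [Sb^3+]^2[S^2-]^3
Q = (2.54 × 10^-2)^2(3.21 × 10^-4)^3 = 2.1 x 10^-14
Q > Ksp, so Sb2S3 will precipitate.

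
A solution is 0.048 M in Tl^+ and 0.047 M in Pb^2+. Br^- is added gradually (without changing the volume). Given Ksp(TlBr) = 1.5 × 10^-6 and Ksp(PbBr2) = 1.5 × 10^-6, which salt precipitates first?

TlBr

Precipitation of each salt starts when its ion product equals its Ksp.
For TlBr: 1.5 × 10^-6 = 0.048 × [Br^-]  ⇒  [Br^-] = 3.1 x 10^-5 M.
For PbBr2: 1.5 × 10^-6 = 0.047 × [Br^-]^2  ⇒  [Br^-] = 5.6 × 10^-3 M.
The salt with the lower threshold [Br^-] precipitates first: TlBr.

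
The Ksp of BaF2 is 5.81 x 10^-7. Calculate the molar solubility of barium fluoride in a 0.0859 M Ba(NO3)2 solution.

BaF2(s) ⇌ Ba^2+ + 2 F^-
Ksp = [Ba^2+][F^-]^2
Let s = moles of BaF2 that dissolve per litre. [Ba^2+] = 0.0859 + s ≈ 0.0859, [F^-] = 2s (common-ion effect: Ba^2+ is already 0.0859 M).
Ksp ≈ 0.0859 × (2s)^2
s = 1.30 × 10^-3 M
Check: s = 1.3 × 10^-3 ≪ 0.0859, so the approximation is valid.

s ≈ 1.30e-3 M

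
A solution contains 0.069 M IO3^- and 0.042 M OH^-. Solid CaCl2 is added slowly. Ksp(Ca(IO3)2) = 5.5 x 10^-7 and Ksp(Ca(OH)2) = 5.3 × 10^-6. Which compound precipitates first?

Ca(IO3)2

Precipitation of each salt starts when its ion product equals its Ksp.
For Ca(IO3)2: 5.5 x 10^-7 = (0.069)^2 × [Ca^2+]  ⇒  [Ca^2+] = 1.2 × 10^-4 M.
For Ca(OH)2: 5.3 × 10^-6 = (0.042)^2 × [Ca^2+]  ⇒  [Ca^2+] = 3.0 x 10^-3 M.
The salt with the lower threshold [Ca^2+] precipitates first: Ca(IO3)2.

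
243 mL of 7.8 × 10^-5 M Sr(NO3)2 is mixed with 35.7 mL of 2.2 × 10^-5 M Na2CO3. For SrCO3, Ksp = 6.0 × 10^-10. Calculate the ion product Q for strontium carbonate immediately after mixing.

Q ≈ 1.9 × 10^-10

Total volume = 243 + 35.7 = 278.7 mL.
[Sr^2+] = 7.8 × 10^-5 × (243/278.7) = 6.80 x 10^-5 M
[CO3^2-] = 2.2 x 10^-5 × (35.7/278.7) = 2.82 x 10^-6 M
SrCO3(s) <=> Sr^2+ + CO3^2-, so Q = [Sr^2+][CO3^2-]
Q = (6.80 × 10^-5)(2.82 × 10^-6) = 1.9 x 10^-10
Q < Ksp, so no precipitate of SrCO3 forms.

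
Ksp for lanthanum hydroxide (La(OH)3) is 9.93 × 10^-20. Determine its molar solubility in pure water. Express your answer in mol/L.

La(OH)3(s) <=> La^3+ + 3 OH^-
Ksp = [La^3+][OH^-]^3
Let s = molar solubility. Then [La^3+] = s and [OH^-] = 3s.
Substituting: Ksp = s(3s)^3 = 27s^4
s = (9.93 × 10^-20 / 27)^(1/4) = 7.79 × 10^-6 M

s ≈ 7.79e-6 M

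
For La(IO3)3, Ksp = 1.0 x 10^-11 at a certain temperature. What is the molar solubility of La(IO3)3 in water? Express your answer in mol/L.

7.8e-4 M

La(IO3)3(s) ⇌ La^3+ + 3 IO3^-
Ksp = [La^3+][IO3^-]^3
For each mole of La(IO3)3 that dissolves: [La^3+] = s, [IO3^-] = 3s.
So Ksp = s × (3s)^3 = 27s^4
s = (1.0 x 10^-11 / 27)^(1/4) = 7.8 × 10^-4 M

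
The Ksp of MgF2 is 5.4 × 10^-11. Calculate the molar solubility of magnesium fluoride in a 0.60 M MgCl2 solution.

s = 4.7 x 10^-6 M

MgF2(s) ⇌ Mg^2+(aq) + 2 F^-(aq)
Ksp = [Mg^2+][F^-]^2
If s mol/L dissolves here, [Mg^2+] = 0.60 + s ≈ 0.60, [F^-] = 2s (common-ion effect: Mg^2+ is already 0.60 M).
Ksp ≈ 0.60 × (2s)^2
s = 4.7 × 10^-6 M
Check: s = 4.7 × 10^-6 ≪ 0.60, so the approximation is valid.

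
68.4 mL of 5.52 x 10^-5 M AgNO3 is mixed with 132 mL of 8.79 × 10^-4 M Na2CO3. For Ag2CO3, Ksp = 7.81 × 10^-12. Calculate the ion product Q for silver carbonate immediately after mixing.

Total volume = 68.4 + 132 = 200.4 mL.
[Ag^+] = 5.52 × 10^-5 × (68.4/200.4) = 1.884 × 10^-5 M
[CO3^2-] = 8.79 × 10^-4 × (132/200.4) = 5.790 × 10^-4 M
Ag2CO3(s) ⇌ 2 Ag^+ + CO3^2-, so Q = [Ag^+]^2[CO3^2-]
Q = (1.884 × 10^-5)^2(5.790 × 10^-4) = 2.06 x 10^-13
Q < Ksp, so no precipitate of Ag2CO3 forms.

Q = 2.06e-13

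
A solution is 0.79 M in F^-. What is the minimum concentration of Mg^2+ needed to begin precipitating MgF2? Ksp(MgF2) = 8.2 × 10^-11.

MgF2(s) ⇌ Mg^2+ + 2 F^-
Ksp = [Mg^2+][F^-]^2
Precipitation begins when Q = Ksp. With [F^-] = 0.79 M:
8.2 × 10^-11 = (0.79)^2 × [Mg^2+]
[Mg^2+] = (8.2 × 10^-11 / 6.24 × 10^-1) = 1.3 × 10^-10 M

1.3e-10 M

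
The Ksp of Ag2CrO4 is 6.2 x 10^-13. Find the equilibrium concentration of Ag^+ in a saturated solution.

1.1 × 10^-4 M

Ag2CrO4(s) ⇌ 2 Ag^+ + CrO4^2-
Ksp = [Ag^+]^2[CrO4^2-]
With molar solubility s: [Ag^+] = 2s, [CrO4^2-] = s.
Ksp = (2s)^2s = 4s^3
Solving, s = (6.2 x 10^-13/4)^(1/3) = 5.37 × 10^-5 M
[Ag^+] = 2s = 1.1 × 10^-4 M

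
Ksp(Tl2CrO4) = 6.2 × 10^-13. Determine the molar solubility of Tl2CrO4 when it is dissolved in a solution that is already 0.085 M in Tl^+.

Tl2CrO4(s) ⇌ 2 Tl^+ + CrO4^2-
Ksp = [Tl^+]^2[CrO4^2-]
Let s = moles of Tl2CrO4 that dissolve per litre. [Tl^+] = 0.085 + 2s ≈ 0.085, [CrO4^2-] = s (Ksp is small, so little additional dissolves).
Ksp ≈ (0.085)^2 × s
s = 8.6 × 10^-11 M
Check: 2s = 1.7 × 10^-10 ≪ 0.085, so the approximation is valid.

s = 8.6e-11 M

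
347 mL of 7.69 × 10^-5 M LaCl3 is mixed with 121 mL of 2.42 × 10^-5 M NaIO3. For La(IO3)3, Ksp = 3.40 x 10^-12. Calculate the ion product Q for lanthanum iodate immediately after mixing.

Total volume = 347 + 121 = 468 mL.
[La^3+] = 7.69 × 10^-5 × (347/468) = 5.702 × 10^-5 M
[IO3^-] = 2.42 × 10^-5 × (121/468) = 6.257 × 10^-6 M
La(IO3)3(s) ⇌ La^3+(aq) + 3 IO3^-(aq), so Q = [La^3+][IO3^-]^3
Q = (5.702 × 10^-5)(6.257 × 10^-6)^3 = 1.40 × 10^-20
Q < Ksp, so no precipitate of La(IO3)3 forms.

Q ≈ 1.40 x 10^-20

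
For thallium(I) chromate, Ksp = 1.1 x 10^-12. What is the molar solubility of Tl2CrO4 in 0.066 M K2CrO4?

Tl2CrO4(s) ⇌ 2 Tl^+(aq) + CrO4^2-(aq)
Ksp = [Tl^+]^2[CrO4^2-]
If s mol/L dissolves here, [Tl^+] = 2s, [CrO4^2-] = 0.066 + s ≈ 0.066 (Ksp is small, so little additional dissolves).
Ksp ≈ (2s)^2 × 0.066
s = 2.0 × 10^-6 M
Check: s = 2.0 × 10^-6 ≪ 0.066, so the approximation is valid.

s = 2.0 x 10^-6 M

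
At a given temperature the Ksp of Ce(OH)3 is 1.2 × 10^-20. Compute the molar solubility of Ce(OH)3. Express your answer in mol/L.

Ce(OH)3(s) <=> Ce^3+(aq) + 3 OH^-(aq)
Ksp = [Ce^3+][OH^-]^3
With molar solubility s: [Ce^3+] = s, [OH^-] = 3s.
Substituting: Ksp = s(3s)^3 = 27s^4
s^4 = 1.2 × 10^-20 / 27, so s = 4.6 x 10^-6 M

4.6e-6 M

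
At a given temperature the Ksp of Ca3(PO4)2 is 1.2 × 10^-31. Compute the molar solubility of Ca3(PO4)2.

Ca3(PO4)2(s) ⇌ 3 Ca^2+(aq) + 2 PO4^3-(aq)
Ksp = [Ca^2+]^3[PO4^3-]^2
With molar solubility s: [Ca^2+] = 3s, [PO4^3-] = 2s.
Substituting: Ksp = (3s)^3(2s)^2 = 108s^5
s^5 = 1.2 × 10^-31 / 108, so s = 2.6 x 10^-7 M

s ≈ 2.6 × 10^-7 M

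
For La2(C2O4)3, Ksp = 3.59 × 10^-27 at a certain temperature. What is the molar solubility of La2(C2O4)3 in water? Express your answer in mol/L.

2.02e-6 M

La2(C2O4)3(s) <=> 2 La^3+(aq) + 3 C2O4^2-(aq)
Ksp = [La^3+]^2[C2O4^2-]^3
For each mole of La2(C2O4)3 that dissolves: [La^3+] = 2s, [C2O4^2-] = 3s.
Ksp = (2s)^2(3s)^3 = 108s^5
Solving, s = (3.59 × 10^-27/108)^(1/5) = 2.02 x 10^-6 M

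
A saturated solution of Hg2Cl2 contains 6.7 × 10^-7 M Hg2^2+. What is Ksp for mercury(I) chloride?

1.2e-18

Hg2Cl2(s) <=> Hg2^2+ + 2 Cl^-
Stoichiometry gives [Cl^-] = (2/1)[Hg2^2+] = 1.34 × 10^-6 M.
Ksp = [Hg2^2+][Cl^-]^2
Ksp = 6.7 × 10^-7 × (1.34 × 10^-6)^2 = 1.2 × 10^-18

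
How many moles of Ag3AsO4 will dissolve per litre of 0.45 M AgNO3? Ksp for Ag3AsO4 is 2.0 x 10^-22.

s ≈ 2.2e-21 M

Ag3AsO4(s) ⇌ 3 Ag^+ + AsO4^3-
Ksp = [Ag^+]^3[AsO4^3-]
Let s be the molar solubility in this solution. [Ag^+] = 0.45 + 3s ≈ 0.45, [AsO4^3-] = s (common-ion effect: Ag^+ is already 0.45 M).
Ksp ≈ (0.45)^3 × s
s = 2.2 × 10^-21 M
Check: 3s = 6.6 × 10^-21 ≪ 0.45, so the approximation is valid.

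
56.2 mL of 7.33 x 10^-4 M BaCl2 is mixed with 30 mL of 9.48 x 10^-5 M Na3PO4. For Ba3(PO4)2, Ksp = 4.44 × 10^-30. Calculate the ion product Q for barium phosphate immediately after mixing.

Total volume = 56.2 + 30 = 86.2 mL.
[Ba^2+] = 7.33 × 10^-4 × (56.2/86.2) = 4.779 × 10^-4 M
[PO4^3-] = 9.48 x 10^-5 × (30/86.2) = 3.299 x 10^-5 M
Ba3(PO4)2(s) ⇌ 3 Ba^2+(aq) + 2 PO4^3-(aq), so Q = [Ba^2+]^3[PO4^3-]^2
Q = (4.779 × 10^-4)^3(3.299 × 10^-5)^2 = 1.19 × 10^-19
Q > Ksp, so Ba3(PO4)2 will precipitate.

Q ≈ 1.19e-19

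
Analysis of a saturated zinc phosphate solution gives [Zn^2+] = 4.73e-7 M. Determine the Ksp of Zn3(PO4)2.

Zn3(PO4)2(s) ⇌ 3 Zn^2+(aq) + 2 PO4^3-(aq)
Stoichiometry gives [PO4^3-] = (2/3)[Zn^2+] = 3.153 × 10^-7 M.
Ksp = [Zn^2+]^3[PO4^3-]^2
Ksp = (4.73 x 10^-7)^3 × (3.153 × 10^-7)^2 = 1.05 × 10^-32

Ksp ≈ 1.05 x 10^-32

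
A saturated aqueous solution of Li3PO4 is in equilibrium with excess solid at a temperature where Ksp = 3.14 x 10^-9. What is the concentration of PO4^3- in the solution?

3.28 x 10^-3 M

Li3PO4(s) <=> 3 Li^+ + PO4^3-
Ksp = [Li^+]^3[PO4^3-]
If s mol/L of Li3PO4 dissolves, [Li^+] = 3s and [PO4^3-] = s.
So Ksp = (3s)^3 × s = 27s^4
s^4 = 3.14 x 10^-9 / 27, so s = 3.284 × 10^-3 M
[PO4^3-] = s = 3.28 x 10^-3 M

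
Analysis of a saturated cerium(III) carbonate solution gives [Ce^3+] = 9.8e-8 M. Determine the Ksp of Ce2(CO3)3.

Ce2(CO3)3(s) <=> 2 Ce^3+ + 3 CO3^2-
Stoichiometry gives [CO3^2-] = (3/2)[Ce^3+] = 1.47 × 10^-7 M.
Ksp = [Ce^3+]^2[CO3^2-]^3
Ksp = (9.8 × 10^-8)^2 × (1.47 × 10^-7)^3 = 3.1 × 10^-35

Ksp ≈ 3.1 × 10^-35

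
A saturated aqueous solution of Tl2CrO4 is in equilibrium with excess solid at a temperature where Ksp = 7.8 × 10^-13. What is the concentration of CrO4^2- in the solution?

Tl2CrO4(s) ⇌ 2 Tl^+ + CrO4^2-
Ksp = [Tl^+]^2[CrO4^2-]
If s mol/L of Tl2CrO4 dissolves, [Tl^+] = 2s and [CrO4^2-] = s.
So Ksp = (2s)^2 × s = 4s^3
s = (7.8 × 10^-13 / 4)^(1/3) = 5.80 × 10^-5 M
[CrO4^2-] = s = 5.8 x 10^-5 M

[CrO4^2-] ≈ 5.8 × 10^-5 M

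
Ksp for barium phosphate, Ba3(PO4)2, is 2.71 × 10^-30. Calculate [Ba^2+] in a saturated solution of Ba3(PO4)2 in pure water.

[Ba^2+] = 1.44 × 10^-6 M

Ba3(PO4)2(s) ⇌ 3 Ba^2+(aq) + 2 PO4^3-(aq)
Ksp = [Ba^2+]^3[PO4^3-]^2
If s mol/L of Ba3(PO4)2 dissolves, [Ba^2+] = 3s and [PO4^3-] = 2s.
Substituting: Ksp = (3s)^3(2s)^2 = 108s^5
Solving, s = (2.71 × 10^-30/108)^(1/5) = 4.785 × 10^-7 M
[Ba^2+] = 3s = 1.44 x 10^-6 M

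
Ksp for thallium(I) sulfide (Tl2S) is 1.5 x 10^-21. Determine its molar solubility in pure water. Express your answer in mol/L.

s ≈ 7.2 x 10^-8 M

Tl2S(s) ⇌ 2 Tl^+ + S^2-
Ksp = [Tl^+]^2[S^2-]
For each mole of Tl2S that dissolves: [Tl^+] = 2s, [S^2-] = s.
So Ksp = (2s)^2 × s = 4s^3
Solving, s = (1.5 x 10^-21/4)^(1/3) = 7.2 × 10^-8 M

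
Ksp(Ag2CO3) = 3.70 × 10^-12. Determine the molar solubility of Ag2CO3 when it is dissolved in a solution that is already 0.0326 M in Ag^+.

s ≈ 3.48e-9 M

Ag2CO3(s) <=> 2 Ag^+(aq) + CO3^2-(aq)
Ksp = [Ag^+]^2[CO3^2-]
Let s = moles of Ag2CO3 that dissolve per litre. [Ag^+] = 0.0326 + 2s ≈ 0.0326, [CO3^2-] = s (Ksp is small, so little additional dissolves).
Ksp ≈ (0.0326)^2 × s
s = 3.48 × 10^-9 M
Check: 2s = 7.0 × 10^-9 ≪ 0.0326, so the approximation is valid.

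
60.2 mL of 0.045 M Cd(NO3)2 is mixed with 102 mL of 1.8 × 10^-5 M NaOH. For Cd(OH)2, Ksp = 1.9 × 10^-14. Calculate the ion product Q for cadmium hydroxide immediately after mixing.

Q ≈ 2.1 × 10^-12

Total volume = 60.2 + 102 = 162.2 mL.
[Cd^2+] = 4.5 × 10^-2 × (60.2/162.2) = 1.67 x 10^-2 M
[OH^-] = 1.8 × 10^-5 × (102/162.2) = 1.13 × 10^-5 M
Cd(OH)2(s) ⇌ Cd^2+(aq) + 2 OH^-(aq), so Q = [Cd^2+][OH^-]^2
Q = (1.67 x 10^-2)(1.13 × 10^-5)^2 = 2.1 × 10^-12
Q > Ksp, so Cd(OH)2 will precipitate.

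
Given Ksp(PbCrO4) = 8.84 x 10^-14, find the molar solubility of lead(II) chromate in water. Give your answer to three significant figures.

2.97e-7 M

PbCrO4(s) <=> Pb^2+ + CrO4^2-
Ksp = [Pb^2+][CrO4^2-]
If s mol/L of PbCrO4 dissolves, [Pb^2+] = s and [CrO4^2-] = s.
Ksp = s × s = s^2
s = √(8.84 x 10^-14) = 2.97 × 10^-7 M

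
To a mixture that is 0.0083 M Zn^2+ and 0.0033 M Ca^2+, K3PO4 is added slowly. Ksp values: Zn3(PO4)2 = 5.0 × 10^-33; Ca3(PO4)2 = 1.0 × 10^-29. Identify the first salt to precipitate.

Each salt begins to precipitate when Q = Ksp, i.e. when [PO4^3-] reaches its threshold.
For Zn3(PO4)2: 5.0 × 10^-33 = (0.0083)^3 × [PO4^3-]^2  ⇒  [PO4^3-] = 9.4 × 10^-14 M.
For Ca3(PO4)2: 1.0 × 10^-29 = (0.0033)^3 × [PO4^3-]^2  ⇒  [PO4^3-] = 1.7 x 10^-11 M.
The salt with the lower threshold [PO4^3-] precipitates first: Zn3(PO4)2.

Zn3(PO4)2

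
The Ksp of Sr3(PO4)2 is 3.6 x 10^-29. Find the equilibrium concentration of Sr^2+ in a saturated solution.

Sr3(PO4)2(s) <=> 3 Sr^2+(aq) + 2 PO4^3-(aq)
Ksp = [Sr^2+]^3[PO4^3-]^2
With molar solubility s: [Sr^2+] = 3s, [PO4^3-] = 2s.
So Ksp = (3s)^3 × (2s)^2 = 108s^5
s^5 = 3.6 x 10^-29 / 108, so s = 8.03 x 10^-7 M
[Sr^2+] = 3s = 2.4 × 10^-6 M

[Sr^2+] ≈ 2.4e-6 M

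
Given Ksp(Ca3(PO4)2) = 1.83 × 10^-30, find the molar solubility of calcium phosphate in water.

s = 4.42 x 10^-7 M

Ca3(PO4)2(s) ⇌ 3 Ca^2+ + 2 PO4^3-
Ksp = [Ca^2+]^3[PO4^3-]^2
Let s = molar solubility. Then [Ca^2+] = 3s and [PO4^3-] = 2s.
Ksp = (3s)^3(2s)^2 = 108s^5
s^5 = 1.83 × 10^-30 / 108, so s = 4.42 × 10^-7 M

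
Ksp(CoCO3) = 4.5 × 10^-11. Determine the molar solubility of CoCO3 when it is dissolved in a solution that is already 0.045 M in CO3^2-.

CoCO3(s) ⇌ Co^2+ + CO3^2-
Ksp = [Co^2+][CO3^2-]
If s mol/L dissolves here, [Co^2+] = s, [CO3^2-] = 0.045 + s ≈ 0.045 (since the CO3^2- already present dominates).
Ksp ≈ s × 0.045
s = 1.0 × 10^-9 M
Check: s = 1.0 × 10^-9 ≪ 0.045, so the approximation is valid.

s = 1.0e-9 M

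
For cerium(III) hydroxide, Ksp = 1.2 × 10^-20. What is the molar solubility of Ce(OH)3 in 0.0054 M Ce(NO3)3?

Ce(OH)3(s) ⇌ Ce^3+ + 3 OH^-
Ksp = [Ce^3+][OH^-]^3
If s mol/L dissolves here, [Ce^3+] = 0.0054 + s ≈ 0.0054, [OH^-] = 3s (common-ion effect: Ce^3+ is already 0.0054 M).
Ksp ≈ 0.0054 × (3s)^3
s = 4.3 × 10^-7 M
Check: s = 4.3 × 10^-7 ≪ 0.0054, so the approximation is valid.

s = 4.3e-7 M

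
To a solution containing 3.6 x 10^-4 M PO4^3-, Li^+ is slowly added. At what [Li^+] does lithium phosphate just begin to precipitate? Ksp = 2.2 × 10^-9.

[Li^+] ≈ 0.018 M

Li3PO4(s) ⇌ 3 Li^+(aq) + PO4^3-(aq)
Ksp = [Li^+]^3[PO4^3-]
Precipitation begins when Q = Ksp. With [PO4^3-] = 3.6 x 10^-4 M:
2.2 × 10^-9 = (3.6 x 10^-4) × [Li^+]^3
[Li^+] = (2.2 × 10^-9 / 3.6 × 10^-4)^(1/3) = 1.8 × 10^-2 M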